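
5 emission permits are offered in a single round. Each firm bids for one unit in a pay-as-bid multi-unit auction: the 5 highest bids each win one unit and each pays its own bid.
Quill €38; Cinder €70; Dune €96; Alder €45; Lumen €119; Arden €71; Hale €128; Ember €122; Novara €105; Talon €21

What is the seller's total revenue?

Sorting: 128 (Hale), 122 (Ember), 119 (Lumen), 105 (Novara), 96 (Dune), 71 (Arden), 70 (Cinder), …
The 5 highest are Hale, Ember, Lumen, Novara, Dune.
Total revenue = 128 + 122 + 119 + 105 + 96 = €570.

Total revenue: €570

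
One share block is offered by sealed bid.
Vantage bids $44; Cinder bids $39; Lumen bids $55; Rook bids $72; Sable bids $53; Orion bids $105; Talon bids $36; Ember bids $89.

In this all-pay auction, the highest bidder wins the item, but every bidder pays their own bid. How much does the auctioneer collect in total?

Total revenue: $493

Sorting bids: 105 (Orion) > 89 (Ember) > 72 (Rook) > 55 (Lumen) > 53 (Sable) > 44 (Vantage) > …
Every bidder forfeits their bid regardless of winning.
Revenue = 44 + 39 + 55 + 72 + 53 + 105 + 36 + 89 = $493.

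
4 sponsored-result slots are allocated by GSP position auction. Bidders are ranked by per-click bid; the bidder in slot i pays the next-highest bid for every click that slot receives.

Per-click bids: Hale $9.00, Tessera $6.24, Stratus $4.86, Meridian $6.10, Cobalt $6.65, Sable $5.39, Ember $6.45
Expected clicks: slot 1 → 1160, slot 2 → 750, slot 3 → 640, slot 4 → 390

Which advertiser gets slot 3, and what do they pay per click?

Ember; $6.24 per click

Ranked by bid: $9.00 (Hale) > $6.65 (Cobalt) > $6.45 (Ember) > $6.24 (Tessera) > $6.10 (Meridian) > …
Slot 3 goes to the third-ranked bidder, Ember, who pays the next bid down: $6.24/click.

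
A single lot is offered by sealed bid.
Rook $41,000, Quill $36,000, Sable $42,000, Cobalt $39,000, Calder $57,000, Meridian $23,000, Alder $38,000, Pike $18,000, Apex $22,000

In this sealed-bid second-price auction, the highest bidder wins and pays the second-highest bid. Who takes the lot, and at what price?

Sorting bids: 57,000 (Calder) > 42,000 (Sable) > 41,000 (Rook) > 39,000 (Cobalt) > 38,000 (Alder) > 36,000 (Quill) > …
Calder wins with the highest bid; price is set by the runner-up at $42,000.

Calder pays $42,000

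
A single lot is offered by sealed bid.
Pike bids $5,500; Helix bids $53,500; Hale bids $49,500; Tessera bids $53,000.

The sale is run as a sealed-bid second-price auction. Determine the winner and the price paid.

Helix pays $53,000

Bids ranked: 53,500 (Helix) > 53,000 (Tessera) > 49,500 (Hale) > 5,500 (Pike)
Second-price: Helix pays Tessera's bid of $53,000.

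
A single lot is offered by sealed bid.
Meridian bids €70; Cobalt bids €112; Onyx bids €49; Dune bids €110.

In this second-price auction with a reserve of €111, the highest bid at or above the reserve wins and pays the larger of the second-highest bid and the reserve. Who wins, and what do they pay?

Sorting bids: 112 (Cobalt) > 110 (Dune) > 70 (Meridian) > 49 (Onyx)
Highest eligible bid: Cobalt at €112.
Second-highest bid €110 is below the reserve €111, so the reserve binds → payment €111.

Cobalt pays €111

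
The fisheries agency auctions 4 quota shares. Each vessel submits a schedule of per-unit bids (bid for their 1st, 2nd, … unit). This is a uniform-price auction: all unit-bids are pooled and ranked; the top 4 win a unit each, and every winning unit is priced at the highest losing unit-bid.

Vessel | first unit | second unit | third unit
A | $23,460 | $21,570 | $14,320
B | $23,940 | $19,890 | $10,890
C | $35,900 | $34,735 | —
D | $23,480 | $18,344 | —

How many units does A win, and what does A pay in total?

A: 0 units, pays $0

Pooled unit-bids ranked (top 4): 35,900 (C-1), 34,735 (C-2), 23,940 (B-1), 23,480 (D-1)
The (k+1)-th unit-bid is $23,460.
A wins 0 unit(s) at $23,460 each.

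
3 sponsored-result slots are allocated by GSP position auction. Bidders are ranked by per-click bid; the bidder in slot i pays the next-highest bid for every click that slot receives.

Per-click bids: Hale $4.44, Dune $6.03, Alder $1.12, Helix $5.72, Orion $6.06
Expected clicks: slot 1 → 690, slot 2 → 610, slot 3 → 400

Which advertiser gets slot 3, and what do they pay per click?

Per-click bids in order: $6.06 (Orion) > $6.03 (Dune) > $5.72 (Helix) > $4.44 (Hale) > …
Slot 3 goes to the third-ranked bidder, Helix, who pays the next bid down: $4.44/click.

Helix; $4.44 per click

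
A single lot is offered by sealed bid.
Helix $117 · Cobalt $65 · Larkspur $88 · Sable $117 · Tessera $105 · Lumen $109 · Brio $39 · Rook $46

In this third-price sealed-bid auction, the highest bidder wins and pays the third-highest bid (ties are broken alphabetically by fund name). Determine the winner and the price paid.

Bids ranked: 117 (Helix) > 117 (Sable) > 109 (Lumen) > 105 (Tessera) > 88 (Larkspur) > 65 (Cobalt) > …
Helix and Sable tie at $117; tie-break gives it to Helix.
Helix wins; payment is bid #3 in the ranking = $109.

Helix pays $109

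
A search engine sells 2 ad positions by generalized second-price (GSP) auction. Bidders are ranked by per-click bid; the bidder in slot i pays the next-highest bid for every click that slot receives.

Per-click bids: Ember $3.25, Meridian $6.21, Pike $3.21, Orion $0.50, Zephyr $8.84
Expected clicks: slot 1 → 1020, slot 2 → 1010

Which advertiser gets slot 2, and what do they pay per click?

Meridian; $3.25 per click

Ranked by bid: $8.84 (Zephyr) > $6.21 (Meridian) > $3.25 (Ember) > …
Slot 2 goes to the second-ranked bidder, Meridian, who pays the next bid down: $3.25/click.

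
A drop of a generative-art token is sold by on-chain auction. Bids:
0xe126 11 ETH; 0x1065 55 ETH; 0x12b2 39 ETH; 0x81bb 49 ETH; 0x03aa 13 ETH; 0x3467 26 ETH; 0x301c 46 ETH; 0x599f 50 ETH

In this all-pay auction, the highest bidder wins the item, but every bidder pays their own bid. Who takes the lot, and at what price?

0x1065 pays 55 ETH

All-pay auction: the highest bidder wins the item, but every bidder pays their own bid.
Sorting bids: 55 (0x1065) > 50 (0x599f) > 49 (0x81bb) > 46 (0x301c) > 39 (0x12b2) > 26 (0x3467) > …
0x1065 is highest and takes the item; every bidder forfeits their bid.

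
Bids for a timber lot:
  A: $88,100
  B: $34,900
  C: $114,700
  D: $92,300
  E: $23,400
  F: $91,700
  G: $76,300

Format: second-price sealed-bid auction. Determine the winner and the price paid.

Bids in order: 114,700 (C) > 92,300 (D) > 91,700 (F) > 88,100 (A) > 76,300 (G) > 34,900 (B) > …
C is highest; pays the second-highest bid, $92,300.

C pays $92,300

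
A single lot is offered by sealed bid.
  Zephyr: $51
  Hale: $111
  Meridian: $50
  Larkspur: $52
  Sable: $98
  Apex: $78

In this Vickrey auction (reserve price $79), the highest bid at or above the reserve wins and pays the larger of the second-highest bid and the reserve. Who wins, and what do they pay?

Sorting bids: 111 (Hale) > 98 (Sable) > 78 (Apex) > 52 (Larkspur) > 51 (Zephyr) > 50 (Meridian)
Highest eligible bid: Hale at $111.
max(second-highest $98, reserve $79) = $98; the reserve does not bind.

Hale pays $98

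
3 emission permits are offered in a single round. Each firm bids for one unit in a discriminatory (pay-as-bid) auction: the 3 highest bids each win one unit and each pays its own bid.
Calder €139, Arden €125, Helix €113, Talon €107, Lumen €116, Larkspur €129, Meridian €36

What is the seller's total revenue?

Total revenue: €393

Sorting: 139 (Calder), 129 (Larkspur), 125 (Arden), 116 (Lumen), 113 (Helix), …
Top 3: Calder, Larkspur, Arden.
Total revenue = 139 + 129 + 125 = €393.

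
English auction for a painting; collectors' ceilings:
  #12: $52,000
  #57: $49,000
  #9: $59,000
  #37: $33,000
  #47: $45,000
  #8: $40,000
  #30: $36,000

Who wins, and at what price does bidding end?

Sorting limits: 59,000 (#9) > 52,000 (#12) > 49,000 (#57) > 45,000 (#47) > 40,000 (#8) > 36,000 (#30) > …
Once the price passes $52,000, only #9 is left; the hammer falls at #12's limit of $52,000.

#9 wins at $52,000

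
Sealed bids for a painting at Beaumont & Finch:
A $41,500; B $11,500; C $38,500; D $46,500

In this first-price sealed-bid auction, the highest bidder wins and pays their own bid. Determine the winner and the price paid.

Bids ranked: 46,500 (D) > 41,500 (A) > 38,500 (C) > 11,500 (B)
D has the highest bid and pays exactly that: $46,500.

D pays $46,500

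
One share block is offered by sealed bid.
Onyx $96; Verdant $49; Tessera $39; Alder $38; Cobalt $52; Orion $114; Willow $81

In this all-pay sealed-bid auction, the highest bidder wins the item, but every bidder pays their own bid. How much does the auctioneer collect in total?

Total revenue: $469

Bids ranked: 114 (Orion) > 96 (Onyx) > 81 (Willow) > 52 (Cobalt) > 49 (Verdant) > 39 (Tessera) > …
Every bidder forfeits their bid regardless of winning.
Revenue = 96 + 49 + 39 + 38 + 52 + 114 + 81 = $469.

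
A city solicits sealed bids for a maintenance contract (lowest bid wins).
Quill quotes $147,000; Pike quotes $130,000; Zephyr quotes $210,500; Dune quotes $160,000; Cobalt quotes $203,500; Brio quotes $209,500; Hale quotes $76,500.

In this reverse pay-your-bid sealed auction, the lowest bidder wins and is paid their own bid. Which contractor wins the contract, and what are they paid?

Reverse pay-your-bid sealed auction: the lowest bidder wins and is paid their own bid.
Bids ranked: 76,500 (Hale) < 130,000 (Pike) < 147,000 (Quill) < 160,000 (Dune) < 203,500 (Cobalt) < 209,500 (Brio) < …
Hale has the lowest bid and is paid exactly that: $76,500.

Hale is paid $76,500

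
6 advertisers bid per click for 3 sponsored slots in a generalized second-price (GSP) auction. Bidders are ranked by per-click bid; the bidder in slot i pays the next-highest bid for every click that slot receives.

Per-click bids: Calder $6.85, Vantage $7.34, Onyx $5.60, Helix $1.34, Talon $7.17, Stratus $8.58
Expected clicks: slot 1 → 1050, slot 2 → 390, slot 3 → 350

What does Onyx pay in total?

Per-click bids in order: $8.58 (Stratus) > $7.34 (Vantage) > $7.17 (Talon) > $6.85 (Calder) > …
Onyx ranks below slot 3 → no slot, pays nothing.

Onyx pays $0.00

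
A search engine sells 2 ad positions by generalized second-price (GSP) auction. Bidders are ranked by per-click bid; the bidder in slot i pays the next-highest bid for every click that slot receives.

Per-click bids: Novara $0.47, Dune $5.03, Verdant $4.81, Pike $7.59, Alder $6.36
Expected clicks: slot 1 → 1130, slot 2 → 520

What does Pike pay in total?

Pike pays $7186.80

Sorting advertisers: $7.59 (Pike) > $6.36 (Alder) > $5.03 (Dune) > …
Pike holds slot 1 → pays next bid $6.36 × 1130 clicks = $7186.80.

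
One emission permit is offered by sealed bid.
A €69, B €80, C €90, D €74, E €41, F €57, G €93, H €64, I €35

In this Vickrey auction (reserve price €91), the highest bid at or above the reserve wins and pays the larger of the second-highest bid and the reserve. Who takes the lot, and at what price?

G pays €91

Bids ranked: 93 (G) > 90 (C) > 80 (B) > 74 (D) > 69 (A) > 64 (H) > …
Highest eligible bid: G at €93.
Second-highest bid €90 is below the reserve €91, so the reserve binds → payment €91.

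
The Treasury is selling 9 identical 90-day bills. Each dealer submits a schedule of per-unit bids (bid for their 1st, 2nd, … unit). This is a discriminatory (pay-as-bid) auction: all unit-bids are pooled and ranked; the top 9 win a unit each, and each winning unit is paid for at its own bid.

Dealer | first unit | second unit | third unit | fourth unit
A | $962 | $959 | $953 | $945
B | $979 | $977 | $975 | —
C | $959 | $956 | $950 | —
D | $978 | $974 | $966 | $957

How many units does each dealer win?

Merging the schedules and taking the best 9: 979 (B-1), 978 (D-1), 977 (B-2), 975 (B-3), 974 (D-2), 966 (D-3), 962 (A-1), 959 (A-2), 959 (C-1)
Next rejected bid: $957 (not a price — pay-as-bid).
Allocation: A 2, B 3, C 1, D 3.

A 2, B 3, C 1, D 3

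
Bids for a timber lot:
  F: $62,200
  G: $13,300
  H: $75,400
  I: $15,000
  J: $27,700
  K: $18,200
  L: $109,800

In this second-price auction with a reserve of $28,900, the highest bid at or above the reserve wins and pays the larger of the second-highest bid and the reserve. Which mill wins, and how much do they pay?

L pays $75,400

Second-price auction with a reserve of $28,900: the highest bid at or above the reserve wins and pays the larger of the second-highest bid and the reserve.
Sorting bids: 109,800 (L) > 75,400 (H) > 62,200 (F) > 27,700 (J) > 18,200 (K) > 15,000 (I) > …
L has the top bid at or above the reserve ($109,800).
Second-highest bid $75,400 exceeds the reserve $28,900 → payment $75,400.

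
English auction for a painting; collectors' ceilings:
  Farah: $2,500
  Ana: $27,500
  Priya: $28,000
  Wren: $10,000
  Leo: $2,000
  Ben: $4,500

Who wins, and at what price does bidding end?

Sorting limits: 28,000 (Priya) > 27,500 (Ana) > 10,000 (Wren) > 4,500 (Ben) > 2,500 (Farah) > 2,000 (Leo)
Ana is the last rival to drop out, at $27,500; Priya remains and wins at that price.

Priya wins at $27,500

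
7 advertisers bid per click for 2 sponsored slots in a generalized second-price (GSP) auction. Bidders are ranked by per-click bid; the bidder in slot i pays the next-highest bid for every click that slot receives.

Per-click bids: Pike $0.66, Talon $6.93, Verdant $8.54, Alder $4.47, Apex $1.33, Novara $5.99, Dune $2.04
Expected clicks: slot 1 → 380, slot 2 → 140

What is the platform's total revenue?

Sorting advertisers: $8.54 (Verdant) > $6.93 (Talon) > $5.99 (Novara) > …
Slot 1: Verdant pays $6.93 × 380 = $2633.40
Slot 2: Talon pays $5.99 × 140 = $838.60
Total = $3472.00

Total revenue: $3472.00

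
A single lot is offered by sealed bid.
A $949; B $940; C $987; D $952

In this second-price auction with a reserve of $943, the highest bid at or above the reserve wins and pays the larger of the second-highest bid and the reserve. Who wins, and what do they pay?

Rule: the highest bid at or above the reserve wins and pays the larger of the second-highest bid and the reserve.
Sorting bids: 987 (C) > 952 (D) > 949 (A) > 940 (B)
C has the top bid at or above the reserve ($987).
max(second-highest $952, reserve $943) = $952; the reserve does not bind.

C pays $952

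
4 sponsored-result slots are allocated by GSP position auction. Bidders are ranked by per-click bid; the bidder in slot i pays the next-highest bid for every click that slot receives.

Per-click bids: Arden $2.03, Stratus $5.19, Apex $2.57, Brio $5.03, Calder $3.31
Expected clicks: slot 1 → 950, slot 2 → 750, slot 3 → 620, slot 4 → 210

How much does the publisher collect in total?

Sorting advertisers: $5.19 (Stratus) > $5.03 (Brio) > $3.31 (Calder) > $2.57 (Apex) > $2.03 (Arden)
Slot 1: Stratus pays $5.03 × 950 = $4778.50
Slot 2: Brio pays $3.31 × 750 = $2482.50
Slot 3: Calder pays $2.57 × 620 = $1593.40
Slot 4: Apex pays $2.03 × 210 = $426.30
Total = $9280.70

Total revenue: $9280.70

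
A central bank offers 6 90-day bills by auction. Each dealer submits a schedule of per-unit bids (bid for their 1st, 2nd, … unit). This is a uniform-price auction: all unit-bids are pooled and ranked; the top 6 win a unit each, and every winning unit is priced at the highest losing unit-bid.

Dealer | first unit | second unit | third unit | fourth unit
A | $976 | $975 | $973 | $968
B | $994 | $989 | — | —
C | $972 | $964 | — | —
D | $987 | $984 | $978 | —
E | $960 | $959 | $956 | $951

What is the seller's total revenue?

Total revenue: $5,850

Pooled unit-bids ranked (top 6): 994 (B-1), 989 (B-2), 987 (D-1), 984 (D-2), 978 (D-3), 976 (A-1)
The (k+1)-th unit-bid is $975.
Allocation: A 1, B 2, D 3. Every unit priced at $975.
Revenue = 6 × 975 = $5,850.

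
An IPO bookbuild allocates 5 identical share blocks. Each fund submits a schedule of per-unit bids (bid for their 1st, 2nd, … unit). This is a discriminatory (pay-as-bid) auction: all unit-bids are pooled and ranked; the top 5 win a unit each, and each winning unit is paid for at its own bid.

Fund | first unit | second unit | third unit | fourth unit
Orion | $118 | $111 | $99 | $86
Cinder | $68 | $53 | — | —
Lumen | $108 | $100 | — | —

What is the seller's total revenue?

All unit-bids, highest first — top 5: 118 (Orion-1), 111 (Orion-2), 108 (Lumen-1), 100 (Lumen-2), 99 (Orion-3)
Next rejected bid: $86 (not a price — pay-as-bid).
Each winning unit pays its own bid.
Revenue = 118 + 111 + 108 + 100 + 99 = $536.

Total revenue: $536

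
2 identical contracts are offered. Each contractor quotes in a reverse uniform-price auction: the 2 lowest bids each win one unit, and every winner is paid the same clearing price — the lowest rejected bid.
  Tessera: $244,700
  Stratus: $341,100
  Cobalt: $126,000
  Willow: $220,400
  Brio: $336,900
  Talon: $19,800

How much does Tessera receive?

Bids ranked low→high: 19,800 (Talon), 126,000 (Cobalt), 220,400 (Willow), 244,700 (Tessera), …
Winners (2 units): Talon, Cobalt.
First losing bid is Willow's $220,400, which sets the uniform price.
Tessera does not win → is paid $0.

Tessera is paid $0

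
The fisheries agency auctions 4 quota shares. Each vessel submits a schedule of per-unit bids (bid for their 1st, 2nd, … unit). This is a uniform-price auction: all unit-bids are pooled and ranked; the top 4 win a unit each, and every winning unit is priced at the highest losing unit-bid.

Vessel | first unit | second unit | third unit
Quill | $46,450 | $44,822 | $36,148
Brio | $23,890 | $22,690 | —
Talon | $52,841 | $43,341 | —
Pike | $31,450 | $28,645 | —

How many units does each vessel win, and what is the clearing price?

Quill 2, Talon 2; clearing price $36,148

Merging the schedules and taking the best 4: 52,841 (Talon-1), 46,450 (Quill-1), 44,822 (Quill-2), 43,341 (Talon-2)
First bid not allocated: $36,148.
Allocation: Quill 2, Talon 2.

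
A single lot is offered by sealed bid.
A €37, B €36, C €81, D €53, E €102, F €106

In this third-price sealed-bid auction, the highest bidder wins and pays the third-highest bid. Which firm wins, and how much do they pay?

Third-price sealed-bid auction: the highest bidder wins and pays the third-highest bid.
Bids in order: 106 (F) > 102 (E) > 81 (C) > 53 (D) > 37 (A) > 36 (B)
F is highest; pays the third-highest bid, €81.

F pays €81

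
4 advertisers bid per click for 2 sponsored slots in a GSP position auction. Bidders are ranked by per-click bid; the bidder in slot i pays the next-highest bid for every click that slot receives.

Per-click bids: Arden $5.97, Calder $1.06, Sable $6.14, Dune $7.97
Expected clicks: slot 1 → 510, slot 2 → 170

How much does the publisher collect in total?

Total revenue: $4146.30

Ranked by bid: $7.97 (Dune) > $6.14 (Sable) > $5.97 (Arden) > …
Slot 1: Dune pays $6.14 × 510 = $3131.40
Slot 2: Sable pays $5.97 × 170 = $1014.90
Total = $4146.30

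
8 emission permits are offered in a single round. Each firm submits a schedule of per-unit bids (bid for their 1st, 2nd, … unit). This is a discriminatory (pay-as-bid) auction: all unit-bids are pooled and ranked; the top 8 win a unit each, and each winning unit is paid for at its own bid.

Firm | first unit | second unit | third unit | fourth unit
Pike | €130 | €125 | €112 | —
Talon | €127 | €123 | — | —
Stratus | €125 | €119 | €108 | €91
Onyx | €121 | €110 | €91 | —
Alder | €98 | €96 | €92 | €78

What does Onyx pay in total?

Onyx pays €121

Merging the schedules and taking the best 8: 130 (Pike-1), 127 (Talon-1), 125 (Pike-2), 125 (Stratus-1), 123 (Talon-2), 121 (Onyx-1), 119 (Stratus-2), 112 (Pike-3)
Next rejected bid: €110 (not a price — pay-as-bid).
Onyx's winning unit-bids: 121 = €121.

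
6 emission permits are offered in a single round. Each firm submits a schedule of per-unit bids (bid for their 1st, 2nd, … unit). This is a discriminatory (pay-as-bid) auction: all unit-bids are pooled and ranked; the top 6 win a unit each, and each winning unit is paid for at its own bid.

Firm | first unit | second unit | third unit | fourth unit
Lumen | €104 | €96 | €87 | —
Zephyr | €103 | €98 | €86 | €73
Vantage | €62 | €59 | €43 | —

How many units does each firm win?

Lumen 3, Zephyr 3

All unit-bids, highest first — top 6: 104 (Lumen-1), 103 (Zephyr-1), 98 (Zephyr-2), 96 (Lumen-2), 87 (Lumen-3), 86 (Zephyr-3)
Next rejected bid: €73 (not a price — pay-as-bid).
Allocation: Lumen 3, Zephyr 3.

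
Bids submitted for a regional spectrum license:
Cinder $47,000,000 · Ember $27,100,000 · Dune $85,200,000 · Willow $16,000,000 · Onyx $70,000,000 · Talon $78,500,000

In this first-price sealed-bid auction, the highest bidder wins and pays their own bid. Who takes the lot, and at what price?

Dune pays $85,200,000

First-price sealed-bid auction: the highest bidder wins and pays their own bid.
Bids in order: 85,200,000 (Dune) > 78,500,000 (Talon) > 70,000,000 (Onyx) > 47,000,000 (Cinder) > 27,100,000 (Ember) > 16,000,000 (Willow)
Dune is highest → pays own bid, $85,200,000.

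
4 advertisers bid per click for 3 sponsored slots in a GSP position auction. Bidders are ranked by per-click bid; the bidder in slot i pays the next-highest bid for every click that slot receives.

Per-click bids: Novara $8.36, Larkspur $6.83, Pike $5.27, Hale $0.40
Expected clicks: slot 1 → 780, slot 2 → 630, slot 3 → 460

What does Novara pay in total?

Novara pays $5327.40

Per-click bids in order: $8.36 (Novara) > $6.83 (Larkspur) > $5.27 (Pike) > $0.40 (Hale)
Novara holds slot 1 → pays next bid $6.83 × 780 clicks = $5327.40.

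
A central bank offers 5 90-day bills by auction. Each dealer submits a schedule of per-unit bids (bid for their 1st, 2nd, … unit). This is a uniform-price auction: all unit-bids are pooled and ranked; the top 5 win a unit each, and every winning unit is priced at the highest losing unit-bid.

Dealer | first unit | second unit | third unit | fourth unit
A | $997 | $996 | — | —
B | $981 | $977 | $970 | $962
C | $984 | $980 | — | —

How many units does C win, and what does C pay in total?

Merging the schedules and taking the best 5: 997 (A-1), 996 (A-2), 984 (C-1), 981 (B-1), 980 (C-2)
First bid not allocated: $977.
C wins 2 unit(s) at $977 each.

C: 2 units, pays $1,954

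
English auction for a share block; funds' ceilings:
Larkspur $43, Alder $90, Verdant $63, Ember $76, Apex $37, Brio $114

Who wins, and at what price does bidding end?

Rule: the price rises until one bidder remains; the winner pays the price at which the last rival dropped out.
Limits in order: 114 (Brio) > 90 (Alder) > 76 (Ember) > 63 (Verdant) > 43 (Larkspur) > 37 (Apex)
Once the price passes $90, only Brio is left; the hammer falls at Alder's limit of $90.

Brio wins at $90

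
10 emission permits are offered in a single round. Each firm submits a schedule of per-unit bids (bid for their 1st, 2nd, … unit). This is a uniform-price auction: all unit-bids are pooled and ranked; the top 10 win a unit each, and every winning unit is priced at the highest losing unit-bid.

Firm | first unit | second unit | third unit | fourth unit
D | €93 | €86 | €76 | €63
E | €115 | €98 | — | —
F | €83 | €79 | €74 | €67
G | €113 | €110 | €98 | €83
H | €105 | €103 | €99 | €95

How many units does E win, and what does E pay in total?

Merging the schedules and taking the best 10: 115 (E-1), 113 (G-1), 110 (G-2), 105 (H-1), 103 (H-2), 99 (H-3), 98 (E-2), 98 (G-3), 95 (H-4), 93 (D-1)
First bid not allocated: €86.
E wins 2 unit(s) at €86 each.

E: 2 units, pays €172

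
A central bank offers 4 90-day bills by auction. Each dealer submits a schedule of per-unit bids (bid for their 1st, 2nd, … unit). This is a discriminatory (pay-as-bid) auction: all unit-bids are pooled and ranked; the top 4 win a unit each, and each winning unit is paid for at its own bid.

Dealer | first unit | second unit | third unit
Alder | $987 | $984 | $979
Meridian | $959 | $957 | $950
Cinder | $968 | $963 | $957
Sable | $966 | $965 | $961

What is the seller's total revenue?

Total revenue: $3,918

Pooled unit-bids ranked (top 4): 987 (Alder-1), 984 (Alder-2), 979 (Alder-3), 968 (Cinder-1)
Next rejected bid: $966 (not a price — pay-as-bid).
Each winning unit pays its own bid.
Revenue = 987 + 984 + 979 + 968 = $3,918.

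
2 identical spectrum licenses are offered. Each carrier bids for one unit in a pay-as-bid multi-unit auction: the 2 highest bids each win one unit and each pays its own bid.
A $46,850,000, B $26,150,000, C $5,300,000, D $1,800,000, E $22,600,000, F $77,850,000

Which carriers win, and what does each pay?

F $77,850,000, A $46,850,000

Sorting: 77,850,000 (F), 46,850,000 (A), 26,150,000 (B), 22,600,000 (E), …
Winners (2 units): F, A.
Each winner pays its own bid: F $77,850,000, A $46,850,000.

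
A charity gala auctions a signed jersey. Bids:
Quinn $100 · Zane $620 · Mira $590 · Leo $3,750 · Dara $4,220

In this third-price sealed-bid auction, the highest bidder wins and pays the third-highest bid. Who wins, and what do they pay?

Bids ranked: 4,220 (Dara) > 3,750 (Leo) > 620 (Zane) > 590 (Mira) > 100 (Quinn)
Dara wins; payment is bid #3 in the ranking = $620.

Dara pays $620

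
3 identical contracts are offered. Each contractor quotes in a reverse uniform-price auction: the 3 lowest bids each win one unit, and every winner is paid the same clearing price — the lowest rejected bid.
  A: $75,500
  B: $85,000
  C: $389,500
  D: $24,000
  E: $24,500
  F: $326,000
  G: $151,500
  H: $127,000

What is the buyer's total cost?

Ordering the bids: 24,000 (D), 24,500 (E), 75,500 (A), 85,000 (B), 127,000 (H), …
Lowest 3: D, E, A.
Lowest unsuccessful bid: $85,000 → clearing price.
Total cost = 3 × $85,000 = $255,000.

Total cost: $255,000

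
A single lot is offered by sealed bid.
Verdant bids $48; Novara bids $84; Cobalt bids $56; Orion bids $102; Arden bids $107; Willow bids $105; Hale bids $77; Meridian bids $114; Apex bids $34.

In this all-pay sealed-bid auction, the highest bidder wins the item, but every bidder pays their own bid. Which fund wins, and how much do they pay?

Sorting bids: 114 (Meridian) > 107 (Arden) > 105 (Willow) > 102 (Orion) > 84 (Novara) > 77 (Hale) > …
Meridian wins with the top bid; all bids are sunk regardless.

Meridian pays $114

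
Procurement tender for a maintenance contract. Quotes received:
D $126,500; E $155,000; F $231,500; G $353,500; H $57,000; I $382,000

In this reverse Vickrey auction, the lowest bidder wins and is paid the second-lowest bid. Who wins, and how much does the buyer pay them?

H is paid $126,500

Sorting bids: 57,000 (H) < 126,500 (D) < 155,000 (E) < 231,500 (F) < 353,500 (G) < 382,000 (I)
Second-price: H is paid D's bid of $126,500.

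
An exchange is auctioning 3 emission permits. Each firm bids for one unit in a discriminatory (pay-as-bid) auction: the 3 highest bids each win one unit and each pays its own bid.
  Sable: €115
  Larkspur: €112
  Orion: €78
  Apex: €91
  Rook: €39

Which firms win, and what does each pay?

Sable €115, Larkspur €112, Apex €91

Sorting: 115 (Sable), 112 (Larkspur), 91 (Apex), 78 (Orion), 39 (Rook)
The 3 highest are Sable, Larkspur, Apex.
Each winner pays its own bid: Sable €115, Larkspur €112, Apex €91.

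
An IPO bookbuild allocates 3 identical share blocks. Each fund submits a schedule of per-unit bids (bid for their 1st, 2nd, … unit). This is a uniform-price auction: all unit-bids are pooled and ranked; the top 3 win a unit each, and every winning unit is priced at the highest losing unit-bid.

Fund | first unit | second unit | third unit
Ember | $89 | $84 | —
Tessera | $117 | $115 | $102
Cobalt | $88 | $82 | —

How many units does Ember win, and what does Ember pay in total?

Merging the schedules and taking the best 3: 117 (Tessera-1), 115 (Tessera-2), 102 (Tessera-3)
The (k+1)-th unit-bid is $89.
Ember wins 0 unit(s) at $89 each.

Ember: 0 units, pays $0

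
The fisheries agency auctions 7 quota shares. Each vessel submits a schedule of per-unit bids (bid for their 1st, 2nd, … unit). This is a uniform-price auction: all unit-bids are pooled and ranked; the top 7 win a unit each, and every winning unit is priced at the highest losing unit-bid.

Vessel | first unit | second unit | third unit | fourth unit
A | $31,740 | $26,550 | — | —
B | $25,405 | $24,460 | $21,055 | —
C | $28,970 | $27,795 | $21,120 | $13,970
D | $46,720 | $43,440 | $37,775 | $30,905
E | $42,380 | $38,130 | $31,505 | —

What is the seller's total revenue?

Merging the schedules and taking the best 7: 46,720 (D-1), 43,440 (D-2), 42,380 (E-1), 38,130 (E-2), 37,775 (D-3), 31,740 (A-1), 31,505 (E-3)
Highest rejected unit-bid = $30,905.
Allocation: A 1, D 3, E 3. Every unit priced at $30,905.
Revenue = 7 × 30,905 = $216,335.

Total revenue: $216,335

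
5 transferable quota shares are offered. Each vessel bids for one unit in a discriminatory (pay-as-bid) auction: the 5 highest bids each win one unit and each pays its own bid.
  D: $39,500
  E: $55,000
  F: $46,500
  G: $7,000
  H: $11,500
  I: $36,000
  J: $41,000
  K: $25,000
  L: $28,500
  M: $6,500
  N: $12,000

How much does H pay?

Sorting: 55,000 (E), 46,500 (F), 41,000 (J), 39,500 (D), 36,000 (I), 28,500 (L), 25,000 (K), …
The 5 highest are E, F, J, D, I.
H does not win → $0.

H pays $0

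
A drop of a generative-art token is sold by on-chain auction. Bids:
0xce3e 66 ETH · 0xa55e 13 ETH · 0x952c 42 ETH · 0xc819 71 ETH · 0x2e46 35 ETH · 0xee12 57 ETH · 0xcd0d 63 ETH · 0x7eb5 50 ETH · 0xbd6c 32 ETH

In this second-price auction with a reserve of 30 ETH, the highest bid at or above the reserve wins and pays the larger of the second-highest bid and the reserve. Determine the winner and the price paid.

0xc819 pays 66 ETH

Bids ranked: 71 (0xc819) > 66 (0xce3e) > 63 (0xcd0d) > 57 (0xee12) > 50 (0x7eb5) > 42 (0x952c) > …
0xc819 has the top bid at or above the reserve (71 ETH).
max(second-highest 66 ETH, reserve 30 ETH) = 66 ETH; the reserve does not bind.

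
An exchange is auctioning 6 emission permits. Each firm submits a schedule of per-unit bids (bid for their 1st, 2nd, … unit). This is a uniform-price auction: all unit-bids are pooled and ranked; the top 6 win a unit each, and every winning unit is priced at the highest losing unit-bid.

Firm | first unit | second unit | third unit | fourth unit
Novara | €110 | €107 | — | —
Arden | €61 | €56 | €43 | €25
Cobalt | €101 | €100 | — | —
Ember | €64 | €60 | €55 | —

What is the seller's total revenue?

Total revenue: €360

All unit-bids, highest first — top 6: 110 (Novara-1), 107 (Novara-2), 101 (Cobalt-1), 100 (Cobalt-2), 64 (Ember-1), 61 (Arden-1)
The (k+1)-th unit-bid is €60.
Allocation: Arden 1, Cobalt 2, Ember 1, Novara 2. Every unit priced at €60.
Revenue = 6 × 60 = €360.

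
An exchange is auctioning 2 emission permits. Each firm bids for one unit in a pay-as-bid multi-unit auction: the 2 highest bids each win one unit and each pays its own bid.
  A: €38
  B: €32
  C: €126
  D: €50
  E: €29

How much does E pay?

E pays €0

Sorting: 126 (C), 50 (D), 38 (A), 32 (B), …
The 2 highest are C, D.
E does not win → €0.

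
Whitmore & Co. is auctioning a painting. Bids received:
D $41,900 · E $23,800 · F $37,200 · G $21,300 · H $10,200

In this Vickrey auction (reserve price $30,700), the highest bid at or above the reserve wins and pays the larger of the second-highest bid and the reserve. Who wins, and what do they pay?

D pays $37,200

Bids ranked: 41,900 (D) > 37,200 (F) > 23,800 (E) > 21,300 (G) > 10,200 (H)
Highest eligible bid: D at $41,900.
max(second-highest $37,200, reserve $30,700) = $37,200; the reserve does not bind.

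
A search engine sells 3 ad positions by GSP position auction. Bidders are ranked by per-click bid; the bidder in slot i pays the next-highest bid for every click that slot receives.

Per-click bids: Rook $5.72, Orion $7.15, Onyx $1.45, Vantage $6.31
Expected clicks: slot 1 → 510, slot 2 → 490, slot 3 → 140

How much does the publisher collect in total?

Total revenue: $6223.90

Ranked by bid: $7.15 (Orion) > $6.31 (Vantage) > $5.72 (Rook) > $1.45 (Onyx)
Slot 1: Orion pays $6.31 × 510 = $3218.10
Slot 2: Vantage pays $5.72 × 490 = $2802.80
Slot 3: Rook pays $1.45 × 140 = $203.00
Total = $6223.90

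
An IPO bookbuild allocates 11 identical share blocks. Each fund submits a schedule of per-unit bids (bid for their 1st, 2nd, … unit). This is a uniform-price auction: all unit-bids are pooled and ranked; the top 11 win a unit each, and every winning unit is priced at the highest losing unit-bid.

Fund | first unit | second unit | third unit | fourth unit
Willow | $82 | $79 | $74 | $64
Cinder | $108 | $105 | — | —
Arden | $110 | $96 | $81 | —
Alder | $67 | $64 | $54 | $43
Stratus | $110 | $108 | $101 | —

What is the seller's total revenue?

Total revenue: $737

Pooled unit-bids ranked (top 11): 110 (Arden-1), 110 (Stratus-1), 108 (Cinder-1), 108 (Stratus-2), 105 (Cinder-2), 101 (Stratus-3), 96 (Arden-2), 82 (Willow-1), 81 (Arden-3), 79 (Willow-2), 74 (Willow-3)
The (k+1)-th unit-bid is $67.
Allocation: Arden 3, Cinder 2, Stratus 3, Willow 3. Every unit priced at $67.
Revenue = 11 × 67 = $737.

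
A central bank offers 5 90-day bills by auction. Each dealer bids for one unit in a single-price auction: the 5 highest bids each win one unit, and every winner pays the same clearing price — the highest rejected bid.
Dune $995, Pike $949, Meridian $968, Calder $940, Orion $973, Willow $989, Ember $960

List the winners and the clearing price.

Dune, Willow, Orion, Meridian, Ember; each pays $949

Bids ranked high→low: 995 (Dune), 989 (Willow), 973 (Orion), 968 (Meridian), 960 (Ember), 949 (Pike), 940 (Calder)
Winners (5 units): Dune, Willow, Orion, Meridian, Ember.
Highest unsuccessful bid: $949 → clearing price.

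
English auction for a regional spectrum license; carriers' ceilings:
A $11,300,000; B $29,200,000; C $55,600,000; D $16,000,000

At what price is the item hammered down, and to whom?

Rule: the price rises until one bidder remains; the winner pays the price at which the last rival dropped out.
Limits ranked: 55,600,000 (C) > 29,200,000 (B) > 16,000,000 (D) > 11,300,000 (A)
Once the price passes $29,200,000, only C is left; the hammer falls at B's limit of $29,200,000.

C wins at $29,200,000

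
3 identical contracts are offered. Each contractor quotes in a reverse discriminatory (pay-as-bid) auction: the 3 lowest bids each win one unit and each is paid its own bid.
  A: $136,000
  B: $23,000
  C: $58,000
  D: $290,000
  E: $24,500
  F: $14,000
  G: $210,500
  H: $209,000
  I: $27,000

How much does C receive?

Bids ranked low→high: 14,000 (F), 23,000 (B), 24,500 (E), 27,000 (I), 58,000 (C), …
The 3 lowest are F, B, E.
C does not win → $0.

C is paid $0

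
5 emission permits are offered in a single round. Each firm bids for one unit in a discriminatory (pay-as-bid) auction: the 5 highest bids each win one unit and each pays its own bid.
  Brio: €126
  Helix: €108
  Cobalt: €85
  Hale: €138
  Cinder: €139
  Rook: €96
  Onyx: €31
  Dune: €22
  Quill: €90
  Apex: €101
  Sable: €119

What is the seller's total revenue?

Sorting: 139 (Cinder), 138 (Hale), 126 (Brio), 119 (Sable), 108 (Helix), 101 (Apex), 96 (Rook), …
Top 5: Cinder, Hale, Brio, Sable, Helix.
Total revenue = 139 + 138 + 126 + 119 + 108 = €630.

Total revenue: €630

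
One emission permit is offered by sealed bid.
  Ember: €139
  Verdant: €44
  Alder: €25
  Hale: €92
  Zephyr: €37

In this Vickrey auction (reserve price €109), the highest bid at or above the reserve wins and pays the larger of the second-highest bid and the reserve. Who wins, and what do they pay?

Ember pays €109

Vickrey auction (reserve price €109): the highest bid at or above the reserve wins and pays the larger of the second-highest bid and the reserve.
Bids in order: 139 (Ember) > 92 (Hale) > 44 (Verdant) > 37 (Zephyr) > 25 (Alder)
Ember has the top bid at or above the reserve (€139).
Second-highest bid €92 is below the reserve €109, so the reserve binds → payment €109.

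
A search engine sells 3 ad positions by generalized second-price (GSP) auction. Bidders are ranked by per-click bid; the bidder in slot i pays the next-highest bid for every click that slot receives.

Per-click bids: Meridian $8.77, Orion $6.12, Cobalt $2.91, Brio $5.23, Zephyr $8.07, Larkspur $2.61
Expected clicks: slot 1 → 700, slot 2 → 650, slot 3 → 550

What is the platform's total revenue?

Total revenue: $12503.50

Per-click bids in order: $8.77 (Meridian) > $8.07 (Zephyr) > $6.12 (Orion) > $5.23 (Brio) > …
Slot 1: Meridian pays $8.07 × 700 = $5649.00
Slot 2: Zephyr pays $6.12 × 650 = $3978.00
Slot 3: Orion pays $5.23 × 550 = $2876.50
Total = $12503.50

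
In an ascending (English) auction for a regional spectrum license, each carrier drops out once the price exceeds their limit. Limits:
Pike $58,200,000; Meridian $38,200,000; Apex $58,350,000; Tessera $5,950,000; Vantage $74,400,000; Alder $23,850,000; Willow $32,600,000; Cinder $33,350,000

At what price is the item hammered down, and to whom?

Vantage wins at $58,350,000

Limits ranked: 74,400,000 (Vantage) > 58,350,000 (Apex) > 58,200,000 (Pike) > 38,200,000 (Meridian) > 33,350,000 (Cinder) > 32,600,000 (Willow) > …
Once the price passes $58,350,000, only Vantage is left; the hammer falls at Apex's limit of $58,350,000.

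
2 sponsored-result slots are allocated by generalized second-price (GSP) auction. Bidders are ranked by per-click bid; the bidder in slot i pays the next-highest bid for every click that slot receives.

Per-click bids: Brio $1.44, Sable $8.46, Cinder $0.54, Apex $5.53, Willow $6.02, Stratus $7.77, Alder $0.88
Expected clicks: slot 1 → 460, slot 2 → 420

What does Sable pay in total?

Per-click bids in order: $8.46 (Sable) > $7.77 (Stratus) > $6.02 (Willow) > …
Sable holds slot 1 → pays next bid $7.77 × 460 clicks = $3574.20.

Sable pays $3574.20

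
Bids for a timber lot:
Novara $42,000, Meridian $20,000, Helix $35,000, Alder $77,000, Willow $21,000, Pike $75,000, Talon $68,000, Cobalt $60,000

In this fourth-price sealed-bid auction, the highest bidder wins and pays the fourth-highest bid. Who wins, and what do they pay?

Alder pays $60,000

Fourth-price sealed-bid auction: the highest bidder wins and pays the fourth-highest bid.
Bids ranked: 77,000 (Alder) > 75,000 (Pike) > 68,000 (Talon) > 60,000 (Cobalt) > 42,000 (Novara) > 35,000 (Helix) > …
Alder wins; payment is bid #4 in the ranking = $60,000.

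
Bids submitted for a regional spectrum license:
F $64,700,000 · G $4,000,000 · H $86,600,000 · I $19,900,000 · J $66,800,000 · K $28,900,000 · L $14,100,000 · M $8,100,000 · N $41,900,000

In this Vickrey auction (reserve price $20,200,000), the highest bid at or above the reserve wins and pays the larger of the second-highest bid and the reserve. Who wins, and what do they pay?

H pays $66,800,000

Bids in order: 86,600,000 (H) > 66,800,000 (J) > 64,700,000 (F) > 41,900,000 (N) > 28,900,000 (K) > 19,900,000 (I) > …
Highest eligible bid: H at $86,600,000.
max(second-highest $66,800,000, reserve $20,200,000) = $66,800,000; the reserve does not bind.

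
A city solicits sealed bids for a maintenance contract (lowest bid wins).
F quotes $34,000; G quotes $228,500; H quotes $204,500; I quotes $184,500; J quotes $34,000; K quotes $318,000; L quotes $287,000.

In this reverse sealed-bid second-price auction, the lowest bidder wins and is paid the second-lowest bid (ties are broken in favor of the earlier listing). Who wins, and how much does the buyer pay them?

F is paid $34,000

Bids ranked: 34,000 (F) < 34,000 (J) < 184,500 (I) < 204,500 (H) < 228,500 (G) < 287,000 (L) < …
F and J tie at $34,000; tie-break gives it to F.
Second-price: F is paid J's bid of $34,000.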